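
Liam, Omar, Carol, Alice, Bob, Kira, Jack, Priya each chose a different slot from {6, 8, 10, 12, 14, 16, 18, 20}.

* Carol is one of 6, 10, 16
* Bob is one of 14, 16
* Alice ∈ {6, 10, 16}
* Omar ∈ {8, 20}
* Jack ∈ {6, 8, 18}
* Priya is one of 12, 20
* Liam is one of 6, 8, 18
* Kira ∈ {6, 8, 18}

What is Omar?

Among the 8 variables, 12 fits only Priya (and all 8 values in {6, 8, 10, 12, 14, 16, 18, 20} must be used), so Priya = 12.
The 7 still-open variables draw from only 7 values {6, 8, 10, 14, 16, 18, 20}, so each is used; only Bob can be 14, hence Bob = 14.
The 6 still-open variables together cover exactly {6, 8, 10, 16, 18, 20} — 6 values for 6 variables — and 20 appears only in Omar's list, so Omar = 20.

20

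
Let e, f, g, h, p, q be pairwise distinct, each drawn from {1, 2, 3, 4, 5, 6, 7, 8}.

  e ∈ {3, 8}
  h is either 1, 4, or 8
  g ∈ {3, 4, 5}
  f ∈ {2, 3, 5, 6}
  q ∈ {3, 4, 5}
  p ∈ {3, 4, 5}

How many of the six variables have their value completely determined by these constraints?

The 3 variables g, p, q are confined to {3, 4, 5}, which locks those values in; drop them from e, f, h.
e's domain is down to {8}, so e = 8. So h can't be 8.
h has just one choice, so h = 1.
Determined: e=8, h=1. The other variables each still have more than one consistent value. That makes 2.

2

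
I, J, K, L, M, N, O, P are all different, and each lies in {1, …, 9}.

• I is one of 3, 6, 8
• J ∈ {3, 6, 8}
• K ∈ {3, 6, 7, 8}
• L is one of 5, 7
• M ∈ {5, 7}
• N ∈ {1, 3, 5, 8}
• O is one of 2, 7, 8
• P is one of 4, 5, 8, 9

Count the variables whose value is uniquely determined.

2

The 2 variables L and M are confined to {5, 7}, which locks those values in; drop them from K, N, O, P.
I, J, K share exactly the 3 values {3, 6, 8}; by pigeonhole those values go to them, so strike 3, 6, 8 from N, O, P.
That leaves N = 1.
O must be 2 (only option left).
Determined: N=1, O=2. The other variables each still have more than one consistent value. That makes 2.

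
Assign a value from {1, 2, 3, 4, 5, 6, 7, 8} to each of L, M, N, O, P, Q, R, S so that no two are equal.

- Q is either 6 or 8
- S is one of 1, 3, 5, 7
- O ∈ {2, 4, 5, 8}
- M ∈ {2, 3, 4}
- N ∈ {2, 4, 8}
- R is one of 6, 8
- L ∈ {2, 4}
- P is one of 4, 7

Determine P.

7

Among the 8 variables, 1 fits only S (and all 8 values in {1, 2, 3, 4, 5, 6, 7, 8} must be used), so S = 1.
The 7 still-open variables draw from only 7 values {2, 3, 4, 5, 6, 7, 8}, so each is used; only M can be 3, hence M = 3.
Among the 6 still-open variables, 5 fits only O (and all 6 values in {2, 4, 5, 6, 7, 8} must be used), so O = 5.
The 5 still-open variables draw from only 5 values {2, 4, 6, 7, 8}, so each is used; only P can be 7, hence P = 7.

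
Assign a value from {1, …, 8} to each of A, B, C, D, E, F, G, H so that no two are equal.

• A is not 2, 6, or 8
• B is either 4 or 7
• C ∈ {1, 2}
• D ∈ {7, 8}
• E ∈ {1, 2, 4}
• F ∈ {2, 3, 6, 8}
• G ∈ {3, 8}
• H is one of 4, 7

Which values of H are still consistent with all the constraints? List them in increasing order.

4, 7

Among the 8 variables, 5 fits only A (and all 8 values in {1, 2, 3, 4, 5, 6, 7, 8} must be used), so A = 5.
The 7 still-open variables together cover exactly {1, 2, 3, 4, 6, 7, 8} — 7 values for 7 variables — and 6 appears only in F's list, so F = 6.
The 6 still-open variables together cover exactly {1, 2, 3, 4, 7, 8} — 6 values for 6 variables — and 3 appears only in G's list, so G = 3.
The 5 still-open variables together cover exactly {1, 2, 4, 7, 8} — 5 values for 5 variables — and 8 appears only in D's list, so D = 8.
B and H between them cover only {4, 7} — a naked pair. Remove those values from E.
No further eliminations apply; H can still be any of 4, 7.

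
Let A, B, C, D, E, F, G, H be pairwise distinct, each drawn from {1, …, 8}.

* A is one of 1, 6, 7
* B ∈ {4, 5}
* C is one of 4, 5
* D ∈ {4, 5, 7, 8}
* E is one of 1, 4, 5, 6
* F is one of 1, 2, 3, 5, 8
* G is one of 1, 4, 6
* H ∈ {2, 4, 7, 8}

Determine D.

8

The 8 variables together cover exactly {1, 2, 3, 4, 5, 6, 7, 8} — 8 values for 8 variables — and 3 appears only in F's list, so F = 3.
The 7 still-open variables together cover exactly {1, 2, 4, 5, 6, 7, 8} — 7 values for 7 variables — and 2 appears only in H's list, so H = 2.
The 6 still-open variables together cover exactly {1, 4, 5, 6, 7, 8} — 6 values for 6 variables — and 8 appears only in D's list, so D = 8.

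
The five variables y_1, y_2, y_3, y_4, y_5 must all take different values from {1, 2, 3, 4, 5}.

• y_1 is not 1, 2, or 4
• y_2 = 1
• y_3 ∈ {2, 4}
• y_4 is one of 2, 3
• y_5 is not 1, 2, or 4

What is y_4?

2

y_2 must be 1 (only option left).
Among the 4 still-open variables, 4 fits only y_3 (and all 4 values in {2, 3, 4, 5} must be used), so y_3 = 4.
The 3 still-open variables together cover exactly {2, 3, 5} — 3 values for 3 variables — and 2 appears only in y_4's list, so y_4 = 2.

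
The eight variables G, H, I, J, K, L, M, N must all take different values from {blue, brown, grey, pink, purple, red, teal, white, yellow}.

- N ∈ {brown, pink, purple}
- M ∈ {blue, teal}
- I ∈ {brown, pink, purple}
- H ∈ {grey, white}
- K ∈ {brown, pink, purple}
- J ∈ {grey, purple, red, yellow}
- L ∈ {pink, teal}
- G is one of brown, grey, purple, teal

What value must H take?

I, K, N share exactly the 3 values {brown, pink, purple}; by pigeonhole those values go to them, so strike brown, pink, purple from G, J, L.
L must be teal (only option left). Eliminate teal elsewhere: G, M.
That leaves M = blue.
G must be grey (only option left). Remove grey from H, J.
So H = white.

white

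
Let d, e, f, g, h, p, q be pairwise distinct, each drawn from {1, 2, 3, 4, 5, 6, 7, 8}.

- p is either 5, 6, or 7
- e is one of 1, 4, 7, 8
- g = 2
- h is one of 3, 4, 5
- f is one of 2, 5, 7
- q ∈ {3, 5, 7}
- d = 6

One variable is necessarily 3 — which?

q

d must be 6 (only option left). So p can't be 6.
g has just one choice, so g = 2. Remove 2 from f.
f and p between them cover only {5, 7} — a naked pair. Remove those values from e, h, q.
So 3 goes to q.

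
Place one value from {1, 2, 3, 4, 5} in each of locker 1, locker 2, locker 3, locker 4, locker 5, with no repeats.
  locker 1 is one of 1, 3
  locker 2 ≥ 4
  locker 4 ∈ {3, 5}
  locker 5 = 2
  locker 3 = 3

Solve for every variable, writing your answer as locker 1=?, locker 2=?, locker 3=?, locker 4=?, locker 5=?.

locker 3 must be 3 (only option left). Strike 3 from locker 1, locker 4.
locker 4's domain is down to {5}, so locker 4 = 5. So locker 2 can't be 5.
That leaves locker 5 = 2.
That leaves locker 1 = 1.
locker 2's domain is down to {4}, so locker 2 = 4.

locker 1=1, locker 2=4, locker 3=3, locker 4=5, locker 5=2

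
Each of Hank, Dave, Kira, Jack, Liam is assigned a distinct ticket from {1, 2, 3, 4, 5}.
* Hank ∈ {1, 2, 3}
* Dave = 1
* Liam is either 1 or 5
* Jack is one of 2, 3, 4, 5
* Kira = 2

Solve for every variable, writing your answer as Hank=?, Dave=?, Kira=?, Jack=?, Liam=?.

Dave's domain is down to {1}, so Dave = 1. Strike 1 from Hank, Liam.
Kira must be 2 (only option left). So Hank, Jack can't be 2.
That leaves Liam = 5. Remove 5 from Jack.
Hank's domain is down to {3}, so Hank = 3. So Jack can't be 3.
Jack has just one choice, so Jack = 4.

Hank=3, Dave=1, Kira=2, Jack=4, Liam=5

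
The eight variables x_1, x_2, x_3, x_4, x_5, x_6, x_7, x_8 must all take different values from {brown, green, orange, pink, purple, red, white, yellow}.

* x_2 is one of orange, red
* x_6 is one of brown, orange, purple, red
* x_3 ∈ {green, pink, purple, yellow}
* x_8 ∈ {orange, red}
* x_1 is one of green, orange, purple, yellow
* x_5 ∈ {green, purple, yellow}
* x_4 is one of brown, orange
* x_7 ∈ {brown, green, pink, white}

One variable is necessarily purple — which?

x_6

The 8 variables together cover exactly {brown, green, orange, pink, purple, red, white, yellow} — 8 values for 8 variables — and white appears only in x_7's list, so x_7 = white.
The 7 still-open variables draw from only 7 values {brown, green, orange, pink, purple, red, yellow}, so each is used; only x_3 can be pink, hence x_3 = pink.
x_2 and x_8 share exactly the 2 values {orange, red}; by pigeonhole those values go to them, so strike orange, red from x_1, x_4, x_6.
x_4 must be brown (only option left). Remove brown from x_6.
So purple goes to x_6.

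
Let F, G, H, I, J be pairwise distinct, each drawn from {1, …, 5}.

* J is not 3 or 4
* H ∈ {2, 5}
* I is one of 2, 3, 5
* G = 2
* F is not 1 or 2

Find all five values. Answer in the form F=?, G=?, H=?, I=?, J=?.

G's domain is down to {2}, so G = 2. Eliminate 2 elsewhere: H, I, J.
H has just one choice, so H = 5. So F, I, J can't be 5.
I has just one choice, so I = 3. Eliminate 3 elsewhere: F.
J must be 1 (only option left).
F must be 4 (only option left).

F=4, G=2, H=5, I=3, J=1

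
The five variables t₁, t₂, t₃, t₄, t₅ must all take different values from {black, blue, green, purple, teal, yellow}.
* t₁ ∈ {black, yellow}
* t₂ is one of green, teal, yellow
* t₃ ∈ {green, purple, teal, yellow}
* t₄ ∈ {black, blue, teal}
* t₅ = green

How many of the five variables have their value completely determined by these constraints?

1

t₅ must be green (only option left). Eliminate green elsewhere: t₂, t₃.
Determined: t₅=green. The other variables each still have more than one consistent value. That makes 1.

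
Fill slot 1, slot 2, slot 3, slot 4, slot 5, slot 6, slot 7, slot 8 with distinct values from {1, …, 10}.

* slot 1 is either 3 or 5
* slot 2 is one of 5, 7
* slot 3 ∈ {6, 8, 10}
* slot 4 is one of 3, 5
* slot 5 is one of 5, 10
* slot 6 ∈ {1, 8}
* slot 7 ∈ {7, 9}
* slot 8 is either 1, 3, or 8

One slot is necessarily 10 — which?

slot 5

The 8 variables together cover exactly {1, 3, 5, 6, 7, 8, 9, 10} — 8 values for 8 variables — and 6 appears only in slot 3's list, so slot 3 = 6.
Among the 7 still-open variables, 9 fits only slot 7 (and all 7 values in {1, 3, 5, 7, 8, 9, 10} must be used), so slot 7 = 9.
Among the 6 still-open variables, 7 fits only slot 2 (and all 6 values in {1, 3, 5, 7, 8, 10} must be used), so slot 2 = 7.
Among the 5 still-open variables, 10 fits only slot 5 (and all 5 values in {1, 3, 5, 8, 10} must be used), so slot 5 = 10.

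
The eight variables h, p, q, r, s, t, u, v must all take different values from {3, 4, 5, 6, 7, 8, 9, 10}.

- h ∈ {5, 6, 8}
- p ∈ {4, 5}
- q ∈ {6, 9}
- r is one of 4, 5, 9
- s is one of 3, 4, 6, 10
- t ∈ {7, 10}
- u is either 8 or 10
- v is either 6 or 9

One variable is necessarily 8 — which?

Among the 8 variables, 3 fits only s (and all 8 values in {3, 4, 5, 6, 7, 8, 9, 10} must be used), so s = 3.
The 7 still-open variables together cover exactly {4, 5, 6, 7, 8, 9, 10} — 7 values for 7 variables — and 7 appears only in t's list, so t = 7.
The 6 still-open variables draw from only 6 values {4, 5, 6, 8, 9, 10}, so each is used; only u can be 10, hence u = 10.
The 5 still-open variables together cover exactly {4, 5, 6, 8, 9} — 5 values for 5 variables — and 8 appears only in h's list, so h = 8.

h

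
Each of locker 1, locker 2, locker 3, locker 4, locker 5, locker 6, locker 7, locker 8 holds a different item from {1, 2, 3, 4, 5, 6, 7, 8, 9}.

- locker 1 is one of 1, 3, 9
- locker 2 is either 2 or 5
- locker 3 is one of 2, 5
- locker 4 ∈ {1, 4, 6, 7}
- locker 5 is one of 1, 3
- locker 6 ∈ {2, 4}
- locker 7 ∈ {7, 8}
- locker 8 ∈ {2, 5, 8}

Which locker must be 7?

locker 7

locker 2 and locker 3 between them cover only {2, 5} — a naked pair. Remove those values from locker 6, locker 8.
locker 6 must be 4 (only option left). So locker 4 can't be 4.
locker 8 has just one choice, so locker 8 = 8. Eliminate 8 elsewhere: locker 7.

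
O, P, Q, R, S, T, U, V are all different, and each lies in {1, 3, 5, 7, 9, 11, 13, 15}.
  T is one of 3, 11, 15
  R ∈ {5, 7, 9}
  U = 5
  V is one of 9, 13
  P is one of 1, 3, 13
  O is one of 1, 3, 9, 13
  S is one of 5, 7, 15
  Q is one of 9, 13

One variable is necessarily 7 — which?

U's domain is down to {5}, so U = 5. Strike 5 from R, S.
The 7 still-open variables together cover exactly {1, 3, 7, 9, 11, 13, 15} — 7 values for 7 variables — and 11 appears only in T's list, so T = 11.
Among the 6 still-open variables, 15 fits only S (and all 6 values in {1, 3, 7, 9, 13, 15} must be used), so S = 15.
The 5 still-open variables together cover exactly {1, 3, 7, 9, 13} — 5 values for 5 variables — and 7 appears only in R's list, so R = 7.

R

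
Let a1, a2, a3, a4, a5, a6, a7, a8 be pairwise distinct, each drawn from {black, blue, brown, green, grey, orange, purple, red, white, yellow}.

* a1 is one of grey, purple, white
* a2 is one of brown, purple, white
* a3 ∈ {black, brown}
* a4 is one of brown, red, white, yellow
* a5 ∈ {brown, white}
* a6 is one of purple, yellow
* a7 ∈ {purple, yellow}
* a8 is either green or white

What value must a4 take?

Among the 8 variables, black fits only a3 (and all 8 values in {black, brown, green, grey, purple, red, white, yellow} must be used), so a3 = black.
Among the 7 still-open variables, green fits only a8 (and all 7 values in {brown, green, grey, purple, red, white, yellow} must be used), so a8 = green.
The 6 still-open variables draw from only 6 values {brown, grey, purple, red, white, yellow}, so each is used; only a1 can be grey, hence a1 = grey.
Among the 5 still-open variables, red fits only a4 (and all 5 values in {brown, purple, red, white, yellow} must be used), so a4 = red.

red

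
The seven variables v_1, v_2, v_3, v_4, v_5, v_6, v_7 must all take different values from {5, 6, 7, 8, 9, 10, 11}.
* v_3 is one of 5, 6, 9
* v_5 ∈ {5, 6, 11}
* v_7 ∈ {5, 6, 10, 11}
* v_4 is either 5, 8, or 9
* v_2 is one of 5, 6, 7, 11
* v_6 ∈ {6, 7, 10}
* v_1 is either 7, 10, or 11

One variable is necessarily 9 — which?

v_3

Among the 7 variables, 8 fits only v_4 (and all 7 values in {5, 6, 7, 8, 9, 10, 11} must be used), so v_4 = 8.
The 6 still-open variables together cover exactly {5, 6, 7, 9, 10, 11} — 6 values for 6 variables — and 9 appears only in v_3's list, so v_3 = 9.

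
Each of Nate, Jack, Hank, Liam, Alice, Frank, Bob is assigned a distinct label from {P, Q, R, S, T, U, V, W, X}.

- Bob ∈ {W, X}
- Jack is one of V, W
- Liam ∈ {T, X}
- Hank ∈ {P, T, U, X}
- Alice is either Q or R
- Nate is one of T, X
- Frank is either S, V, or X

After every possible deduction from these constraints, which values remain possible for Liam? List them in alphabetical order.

T, X

The 2 variables Nate and Liam are confined to {T, X}, which locks those values in; drop them from Hank, Frank, Bob.
Bob must be W (only option left). So Jack can't be W.
Jack must be V (only option left). Strike V from Frank.
Frank must be S (only option left).
No further eliminations apply; Liam can still be any of T, X.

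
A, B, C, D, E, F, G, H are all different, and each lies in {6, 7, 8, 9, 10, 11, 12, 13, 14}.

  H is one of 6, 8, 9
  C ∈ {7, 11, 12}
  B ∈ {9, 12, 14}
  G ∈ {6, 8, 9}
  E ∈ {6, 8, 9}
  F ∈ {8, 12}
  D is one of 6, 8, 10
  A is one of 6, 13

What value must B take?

E, G, H share exactly the 3 values {6, 8, 9}; by pigeonhole those values go to them, so strike 6, 8, 9 from A, B, D, F.
A's domain is down to {13}, so A = 13.
D must be 10 (only option left).
That leaves F = 12. So B, C can't be 12.
So B = 14.

14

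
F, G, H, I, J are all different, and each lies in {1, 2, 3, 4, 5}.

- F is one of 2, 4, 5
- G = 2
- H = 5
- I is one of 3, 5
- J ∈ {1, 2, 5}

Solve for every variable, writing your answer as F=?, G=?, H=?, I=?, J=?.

F=4, G=2, H=5, I=3, J=1

G must be 2 (only option left). Eliminate 2 elsewhere: F, J.
That leaves H = 5. Remove 5 from F, I, J.
That leaves I = 3.
That leaves J = 1.
F must be 4 (only option left).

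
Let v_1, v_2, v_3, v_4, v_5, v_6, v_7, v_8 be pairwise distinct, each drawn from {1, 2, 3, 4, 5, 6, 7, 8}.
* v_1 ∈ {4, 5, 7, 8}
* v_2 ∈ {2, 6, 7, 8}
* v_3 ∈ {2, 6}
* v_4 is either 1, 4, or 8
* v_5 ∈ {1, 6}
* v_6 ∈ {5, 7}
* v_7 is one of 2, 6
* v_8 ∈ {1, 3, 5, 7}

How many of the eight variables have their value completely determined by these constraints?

2

The 8 variables draw from only 8 values {1, 2, 3, 4, 5, 6, 7, 8}, so each is used; only v_8 can be 3, hence v_8 = 3.
v_3 and v_7 share exactly the 2 values {2, 6}; by pigeonhole those values go to them, so strike 2, 6 from v_2, v_5.
v_5 must be 1 (only option left). Remove 1 from v_4.
Determined: v_5=1, v_8=3. The other variables each still have more than one consistent value. That makes 2.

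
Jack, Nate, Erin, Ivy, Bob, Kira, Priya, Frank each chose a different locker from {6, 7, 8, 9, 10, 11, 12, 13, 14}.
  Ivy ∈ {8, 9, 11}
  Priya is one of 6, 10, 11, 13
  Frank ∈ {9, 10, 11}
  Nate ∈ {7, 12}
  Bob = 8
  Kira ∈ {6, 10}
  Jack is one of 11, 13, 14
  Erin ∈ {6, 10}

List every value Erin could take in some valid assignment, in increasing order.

6, 10

Bob has just one choice, so Bob = 8. Remove 8 from Ivy.
Erin and Kira share exactly the 2 values {6, 10}; by pigeonhole those values go to them, so strike 6, 10 from Priya, Frank.
Ivy and Frank share exactly the 2 values {9, 11}; by pigeonhole those values go to them, so strike 9, 11 from Jack, Priya.
That leaves Priya = 13. Eliminate 13 elsewhere: Jack.
Jack's domain is down to {14}, so Jack = 14.
No further eliminations apply; Erin can still be any of 6, 10.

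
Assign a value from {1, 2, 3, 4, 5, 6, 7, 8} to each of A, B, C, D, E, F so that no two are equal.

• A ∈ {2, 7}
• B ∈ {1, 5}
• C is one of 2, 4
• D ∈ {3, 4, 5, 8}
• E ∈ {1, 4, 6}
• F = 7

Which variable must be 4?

F must be 7 (only option left). Eliminate 7 elsewhere: A.
A must be 2 (only option left). So C can't be 2.
So 4 goes to C.

C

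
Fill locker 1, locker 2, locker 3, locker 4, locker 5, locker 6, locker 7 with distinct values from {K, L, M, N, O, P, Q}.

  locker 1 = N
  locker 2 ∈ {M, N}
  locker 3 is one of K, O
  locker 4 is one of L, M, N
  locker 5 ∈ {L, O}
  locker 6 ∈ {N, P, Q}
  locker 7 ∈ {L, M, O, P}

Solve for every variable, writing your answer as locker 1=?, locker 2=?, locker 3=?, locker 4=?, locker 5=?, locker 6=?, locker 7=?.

locker 1's domain is down to {N}, so locker 1 = N. Remove N from locker 2, locker 4, locker 6.
locker 2 must be M (only option left). Remove M from locker 4, locker 7.
locker 4 must be L (only option left). Remove L from locker 5, locker 7.
That leaves locker 5 = O. So locker 3, locker 7 can't be O.
locker 7's domain is down to {P}, so locker 7 = P. Eliminate P elsewhere: locker 6.
locker 3's domain is down to {K}, so locker 3 = K.
locker 6's domain is down to {Q}, so locker 6 = Q.

locker 1=N, locker 2=M, locker 3=K, locker 4=L, locker 5=O, locker 6=Q, locker 7=P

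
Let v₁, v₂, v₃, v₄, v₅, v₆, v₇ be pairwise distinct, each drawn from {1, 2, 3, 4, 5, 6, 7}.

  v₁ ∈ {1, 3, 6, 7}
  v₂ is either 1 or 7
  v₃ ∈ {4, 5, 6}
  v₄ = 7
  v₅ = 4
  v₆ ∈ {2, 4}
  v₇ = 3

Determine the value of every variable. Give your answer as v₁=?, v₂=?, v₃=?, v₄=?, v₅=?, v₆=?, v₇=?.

v₁=6, v₂=1, v₃=5, v₄=7, v₅=4, v₆=2, v₇=3

v₄ must be 7 (only option left). Eliminate 7 elsewhere: v₁, v₂.
That leaves v₅ = 4. So v₃, v₆ can't be 4.
v₆'s domain is down to {2}, so v₆ = 2.
That leaves v₇ = 3. Remove 3 from v₁.
v₂ must be 1 (only option left). Eliminate 1 elsewhere: v₁.
v₁'s domain is down to {6}, so v₁ = 6. Remove 6 from v₃.
v₃ must be 5 (only option left).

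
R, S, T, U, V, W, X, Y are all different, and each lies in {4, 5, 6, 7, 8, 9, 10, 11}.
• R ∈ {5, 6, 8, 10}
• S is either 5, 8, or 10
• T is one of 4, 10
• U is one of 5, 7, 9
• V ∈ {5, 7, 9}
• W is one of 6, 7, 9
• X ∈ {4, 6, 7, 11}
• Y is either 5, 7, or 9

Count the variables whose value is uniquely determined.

3

The 8 variables draw from only 8 values {4, 5, 6, 7, 8, 9, 10, 11}, so each is used; only X can be 11, hence X = 11.
Among the 7 still-open variables, 4 fits only T (and all 7 values in {4, 5, 6, 7, 8, 9, 10} must be used), so T = 4.
U, V, Y share exactly the 3 values {5, 7, 9}; by pigeonhole those values go to them, so strike 5, 7, 9 from R, S, W.
W must be 6 (only option left). So R can't be 6.
Determined: T=4, W=6, X=11. The other variables each still have more than one consistent value. That makes 3.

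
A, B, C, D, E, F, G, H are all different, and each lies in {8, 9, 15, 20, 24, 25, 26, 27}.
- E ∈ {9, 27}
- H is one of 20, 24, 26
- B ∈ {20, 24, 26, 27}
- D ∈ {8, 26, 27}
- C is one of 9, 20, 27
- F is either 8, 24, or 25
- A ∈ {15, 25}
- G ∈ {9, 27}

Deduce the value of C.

20

The 8 variables draw from only 8 values {8, 9, 15, 20, 24, 25, 26, 27}, so each is used; only A can be 15, hence A = 15.
The 7 still-open variables together cover exactly {8, 9, 20, 24, 25, 26, 27} — 7 values for 7 variables — and 25 appears only in F's list, so F = 25.
Among the 6 still-open variables, 8 fits only D (and all 6 values in {8, 9, 20, 24, 26, 27} must be used), so D = 8.
E and G share exactly the 2 values {9, 27}; by pigeonhole those values go to them, so strike 9, 27 from B, C.
So C = 20.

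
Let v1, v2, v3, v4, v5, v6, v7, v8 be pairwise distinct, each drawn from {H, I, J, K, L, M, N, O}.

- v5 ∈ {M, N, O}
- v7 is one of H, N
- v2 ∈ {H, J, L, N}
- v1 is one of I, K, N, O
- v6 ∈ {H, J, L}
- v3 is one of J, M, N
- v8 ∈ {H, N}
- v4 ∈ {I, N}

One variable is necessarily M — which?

The 8 variables together cover exactly {H, I, J, K, L, M, N, O} — 8 values for 8 variables — and K appears only in v1's list, so v1 = K.
Among the 7 still-open variables, I fits only v4 (and all 7 values in {H, I, J, L, M, N, O} must be used), so v4 = I.
The 6 still-open variables together cover exactly {H, J, L, M, N, O} — 6 values for 6 variables — and O appears only in v5's list, so v5 = O.
The 5 still-open variables draw from only 5 values {H, J, L, M, N}, so each is used; only v3 can be M, hence v3 = M.

v3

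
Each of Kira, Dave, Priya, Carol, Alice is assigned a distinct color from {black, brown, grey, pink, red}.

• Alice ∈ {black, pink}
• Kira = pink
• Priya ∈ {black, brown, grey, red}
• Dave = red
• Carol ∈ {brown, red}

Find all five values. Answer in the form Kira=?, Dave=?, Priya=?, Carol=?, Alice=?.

Kira=pink, Dave=red, Priya=grey, Carol=brown, Alice=black

Kira has just one choice, so Kira = pink. Eliminate pink elsewhere: Alice.
Dave has just one choice, so Dave = red. Eliminate red elsewhere: Priya, Carol.
Carol's domain is down to {brown}, so Carol = brown. Remove brown from Priya.
Alice has just one choice, so Alice = black. Strike black from Priya.
That leaves Priya = grey.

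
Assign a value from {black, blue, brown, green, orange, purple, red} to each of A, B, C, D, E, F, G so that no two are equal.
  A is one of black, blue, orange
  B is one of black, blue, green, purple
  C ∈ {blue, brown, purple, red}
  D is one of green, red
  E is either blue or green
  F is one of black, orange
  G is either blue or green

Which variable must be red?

The 7 variables draw from only 7 values {black, blue, brown, green, orange, purple, red}, so each is used; only C can be brown, hence C = brown.
Among the 6 still-open variables, purple fits only B (and all 6 values in {black, blue, green, orange, purple, red} must be used), so B = purple.
Among the 5 still-open variables, red fits only D (and all 5 values in {black, blue, green, orange, red} must be used), so D = red.

D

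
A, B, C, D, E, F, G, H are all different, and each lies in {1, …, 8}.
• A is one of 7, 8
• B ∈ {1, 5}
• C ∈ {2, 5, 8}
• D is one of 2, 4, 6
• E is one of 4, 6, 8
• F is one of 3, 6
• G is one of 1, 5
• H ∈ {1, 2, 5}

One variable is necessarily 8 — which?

The 8 variables draw from only 8 values {1, 2, 3, 4, 5, 6, 7, 8}, so each is used; only F can be 3, hence F = 3.
The 7 still-open variables draw from only 7 values {1, 2, 4, 5, 6, 7, 8}, so each is used; only A can be 7, hence A = 7.
B and G between them cover only {1, 5} — a naked pair. Remove those values from C, H.
H's domain is down to {2}, so H = 2. Strike 2 from C, D.
So 8 goes to C.

C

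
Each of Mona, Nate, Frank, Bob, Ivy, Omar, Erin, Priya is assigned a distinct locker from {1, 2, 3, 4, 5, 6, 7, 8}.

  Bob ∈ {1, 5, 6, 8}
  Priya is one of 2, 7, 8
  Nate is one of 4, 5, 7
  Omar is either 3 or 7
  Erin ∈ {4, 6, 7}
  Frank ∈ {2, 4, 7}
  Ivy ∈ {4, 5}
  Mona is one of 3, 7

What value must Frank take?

2

Among the 8 variables, 1 fits only Bob (and all 8 values in {1, 2, 3, 4, 5, 6, 7, 8} must be used), so Bob = 1.
Among the 7 still-open variables, 6 fits only Erin (and all 7 values in {2, 3, 4, 5, 6, 7, 8} must be used), so Erin = 6.
The 6 still-open variables together cover exactly {2, 3, 4, 5, 7, 8} — 6 values for 6 variables — and 8 appears only in Priya's list, so Priya = 8.
The 5 still-open variables draw from only 5 values {2, 3, 4, 5, 7}, so each is used; only Frank can be 2, hence Frank = 2.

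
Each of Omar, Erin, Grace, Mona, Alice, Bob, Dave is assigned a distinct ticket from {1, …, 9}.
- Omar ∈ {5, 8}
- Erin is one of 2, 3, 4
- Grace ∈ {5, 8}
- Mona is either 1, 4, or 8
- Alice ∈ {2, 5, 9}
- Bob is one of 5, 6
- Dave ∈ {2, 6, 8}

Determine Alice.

9

The 2 variables Omar and Grace are confined to {5, 8}, which locks those values in; drop them from Mona, Alice, Bob, Dave.
Bob has just one choice, so Bob = 6. Eliminate 6 elsewhere: Dave.
Dave must be 2 (only option left). Eliminate 2 elsewhere: Erin, Alice.
So Alice = 9.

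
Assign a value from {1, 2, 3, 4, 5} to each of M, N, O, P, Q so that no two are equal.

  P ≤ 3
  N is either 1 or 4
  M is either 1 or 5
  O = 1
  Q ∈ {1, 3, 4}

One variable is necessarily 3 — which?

Q

O has just one choice, so O = 1. So M, N, P, Q can't be 1.
M must be 5 (only option left).
N must be 4 (only option left). So Q can't be 4.
So 3 goes to Q.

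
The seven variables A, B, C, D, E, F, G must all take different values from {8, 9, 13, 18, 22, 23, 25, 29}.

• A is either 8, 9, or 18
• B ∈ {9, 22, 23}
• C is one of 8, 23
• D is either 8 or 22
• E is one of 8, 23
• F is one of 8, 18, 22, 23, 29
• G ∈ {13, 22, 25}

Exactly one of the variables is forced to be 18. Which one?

A

C and E share exactly the 2 values {8, 23}; by pigeonhole those values go to them, so strike 8, 23 from A, B, D, F.
D must be 22 (only option left). Remove 22 from B, F, G.
That leaves B = 9. So A can't be 9.
So 18 goes to A.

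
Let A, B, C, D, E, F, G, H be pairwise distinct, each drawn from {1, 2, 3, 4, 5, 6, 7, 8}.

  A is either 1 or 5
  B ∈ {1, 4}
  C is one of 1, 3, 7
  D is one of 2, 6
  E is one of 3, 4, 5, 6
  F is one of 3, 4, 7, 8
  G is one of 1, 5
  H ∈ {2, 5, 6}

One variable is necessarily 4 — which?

Among the 8 variables, 8 fits only F (and all 8 values in {1, 2, 3, 4, 5, 6, 7, 8} must be used), so F = 8.
The 7 still-open variables draw from only 7 values {1, 2, 3, 4, 5, 6, 7}, so each is used; only C can be 7, hence C = 7.
Among the 6 still-open variables, 3 fits only E (and all 6 values in {1, 2, 3, 4, 5, 6} must be used), so E = 3.
Among the 5 still-open variables, 4 fits only B (and all 5 values in {1, 2, 4, 5, 6} must be used), so B = 4.

B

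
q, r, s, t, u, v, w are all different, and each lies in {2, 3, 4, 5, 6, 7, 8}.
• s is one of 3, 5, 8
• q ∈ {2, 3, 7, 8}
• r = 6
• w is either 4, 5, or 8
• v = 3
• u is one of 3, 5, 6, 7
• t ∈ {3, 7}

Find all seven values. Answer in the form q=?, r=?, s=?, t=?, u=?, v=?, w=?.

q=2, r=6, s=8, t=7, u=5, v=3, w=4

r must be 6 (only option left). Eliminate 6 elsewhere: u.
v has just one choice, so v = 3. So q, s, t, u can't be 3.
t has just one choice, so t = 7. Remove 7 from q, u.
u has just one choice, so u = 5. Strike 5 from s, w.
s has just one choice, so s = 8. Strike 8 from q, w.
w's domain is down to {4}, so w = 4.
q's domain is down to {2}, so q = 2.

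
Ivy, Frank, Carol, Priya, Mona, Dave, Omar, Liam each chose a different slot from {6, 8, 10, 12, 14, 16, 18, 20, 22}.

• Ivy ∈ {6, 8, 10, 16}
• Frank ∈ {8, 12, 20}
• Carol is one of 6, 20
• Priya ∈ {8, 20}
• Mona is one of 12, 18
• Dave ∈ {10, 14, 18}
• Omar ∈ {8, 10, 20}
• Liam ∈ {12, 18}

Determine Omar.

10

The 8 variables together cover exactly {6, 8, 10, 12, 14, 16, 18, 20} — 8 values for 8 variables — and 14 appears only in Dave's list, so Dave = 14.
Among the 7 still-open variables, 16 fits only Ivy (and all 7 values in {6, 8, 10, 12, 16, 18, 20} must be used), so Ivy = 16.
The 6 still-open variables draw from only 6 values {6, 8, 10, 12, 18, 20}, so each is used; only Carol can be 6, hence Carol = 6.
The 5 still-open variables together cover exactly {8, 10, 12, 18, 20} — 5 values for 5 variables — and 10 appears only in Omar's list, so Omar = 10.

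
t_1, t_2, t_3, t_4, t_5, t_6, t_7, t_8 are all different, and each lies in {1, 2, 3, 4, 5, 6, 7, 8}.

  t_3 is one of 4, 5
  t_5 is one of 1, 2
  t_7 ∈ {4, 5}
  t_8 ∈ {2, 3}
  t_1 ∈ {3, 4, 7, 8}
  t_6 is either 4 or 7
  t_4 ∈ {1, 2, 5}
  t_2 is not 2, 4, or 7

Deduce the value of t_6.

Among the 8 variables, 6 fits only t_2 (and all 8 values in {1, 2, 3, 4, 5, 6, 7, 8} must be used), so t_2 = 6.
The 7 still-open variables together cover exactly {1, 2, 3, 4, 5, 7, 8} — 7 values for 7 variables — and 8 appears only in t_1's list, so t_1 = 8.
Among the 6 still-open variables, 3 fits only t_8 (and all 6 values in {1, 2, 3, 4, 5, 7} must be used), so t_8 = 3.
The 5 still-open variables draw from only 5 values {1, 2, 4, 5, 7}, so each is used; only t_6 can be 7, hence t_6 = 7.

7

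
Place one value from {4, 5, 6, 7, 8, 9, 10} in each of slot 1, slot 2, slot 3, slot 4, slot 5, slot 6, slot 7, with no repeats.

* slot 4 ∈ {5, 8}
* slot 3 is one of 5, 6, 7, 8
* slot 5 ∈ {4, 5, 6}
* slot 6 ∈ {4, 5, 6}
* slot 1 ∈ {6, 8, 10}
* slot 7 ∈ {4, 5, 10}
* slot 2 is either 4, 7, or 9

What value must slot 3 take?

Among the 7 variables, 9 fits only slot 2 (and all 7 values in {4, 5, 6, 7, 8, 9, 10} must be used), so slot 2 = 9.
The 6 still-open variables draw from only 6 values {4, 5, 6, 7, 8, 10}, so each is used; only slot 3 can be 7, hence slot 3 = 7.

7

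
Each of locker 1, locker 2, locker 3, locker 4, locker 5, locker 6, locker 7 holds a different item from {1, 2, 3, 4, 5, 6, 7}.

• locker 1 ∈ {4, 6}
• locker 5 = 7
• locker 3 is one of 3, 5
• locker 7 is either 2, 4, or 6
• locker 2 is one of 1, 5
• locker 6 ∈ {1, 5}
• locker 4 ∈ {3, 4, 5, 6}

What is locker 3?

locker 5 must be 7 (only option left).
The 6 still-open variables draw from only 6 values {1, 2, 3, 4, 5, 6}, so each is used; only locker 7 can be 2, hence locker 7 = 2.
locker 2 and locker 6 share exactly the 2 values {1, 5}; by pigeonhole those values go to them, so strike 1, 5 from locker 3, locker 4.
So locker 3 = 3.

3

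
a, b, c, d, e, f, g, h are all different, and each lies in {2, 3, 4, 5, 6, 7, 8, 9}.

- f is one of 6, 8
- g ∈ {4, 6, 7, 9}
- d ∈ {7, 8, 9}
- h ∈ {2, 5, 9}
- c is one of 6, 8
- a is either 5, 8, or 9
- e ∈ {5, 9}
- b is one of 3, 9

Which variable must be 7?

Among the 8 variables, 2 fits only h (and all 8 values in {2, 3, 4, 5, 6, 7, 8, 9} must be used), so h = 2.
The 7 still-open variables draw from only 7 values {3, 4, 5, 6, 7, 8, 9}, so each is used; only b can be 3, hence b = 3.
The 6 still-open variables together cover exactly {4, 5, 6, 7, 8, 9} — 6 values for 6 variables — and 4 appears only in g's list, so g = 4.
Among the 5 still-open variables, 7 fits only d (and all 5 values in {5, 6, 7, 8, 9} must be used), so d = 7.

d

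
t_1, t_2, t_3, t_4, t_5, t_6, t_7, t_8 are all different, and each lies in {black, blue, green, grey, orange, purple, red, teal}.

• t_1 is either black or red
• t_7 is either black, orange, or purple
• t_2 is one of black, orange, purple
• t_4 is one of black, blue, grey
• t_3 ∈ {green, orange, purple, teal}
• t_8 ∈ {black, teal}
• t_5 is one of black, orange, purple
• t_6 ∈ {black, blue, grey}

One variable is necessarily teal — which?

The 8 variables draw from only 8 values {black, blue, green, grey, orange, purple, red, teal}, so each is used; only t_3 can be green, hence t_3 = green.
The 7 still-open variables draw from only 7 values {black, blue, grey, orange, purple, red, teal}, so each is used; only t_1 can be red, hence t_1 = red.
The 6 still-open variables draw from only 6 values {black, blue, grey, orange, purple, teal}, so each is used; only t_8 can be teal, hence t_8 = teal.

t_8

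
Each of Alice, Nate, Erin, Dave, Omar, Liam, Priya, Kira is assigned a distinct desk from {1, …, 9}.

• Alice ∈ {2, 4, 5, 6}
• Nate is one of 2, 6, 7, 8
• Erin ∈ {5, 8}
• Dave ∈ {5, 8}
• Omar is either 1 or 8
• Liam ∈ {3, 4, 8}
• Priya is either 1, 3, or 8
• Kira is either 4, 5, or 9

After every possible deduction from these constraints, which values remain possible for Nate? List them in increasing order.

The 2 variables Erin and Dave are confined to {5, 8}, which locks those values in; drop them from Alice, Nate, Omar, Liam, Priya, Kira.
Omar's domain is down to {1}, so Omar = 1. Strike 1 from Priya.
Priya's domain is down to {3}, so Priya = 3. Remove 3 from Liam.
Liam has just one choice, so Liam = 4. So Alice, Kira can't be 4.
Kira must be 9 (only option left).
No further eliminations apply; Nate can still be any of 2, 6, 7.

2, 6, 7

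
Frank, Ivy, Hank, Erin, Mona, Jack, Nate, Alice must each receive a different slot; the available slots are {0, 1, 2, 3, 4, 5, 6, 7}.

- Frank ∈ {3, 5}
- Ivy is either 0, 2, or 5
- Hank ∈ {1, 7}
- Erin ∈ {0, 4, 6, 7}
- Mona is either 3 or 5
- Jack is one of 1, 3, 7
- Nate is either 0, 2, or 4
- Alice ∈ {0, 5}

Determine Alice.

Among the 8 variables, 6 fits only Erin (and all 8 values in {0, 1, 2, 3, 4, 5, 6, 7} must be used), so Erin = 6.
Among the 7 still-open variables, 4 fits only Nate (and all 7 values in {0, 1, 2, 3, 4, 5, 7} must be used), so Nate = 4.
Among the 6 still-open variables, 2 fits only Ivy (and all 6 values in {0, 1, 2, 3, 5, 7} must be used), so Ivy = 2.
Among the 5 still-open variables, 0 fits only Alice (and all 5 values in {0, 1, 3, 5, 7} must be used), so Alice = 0.

0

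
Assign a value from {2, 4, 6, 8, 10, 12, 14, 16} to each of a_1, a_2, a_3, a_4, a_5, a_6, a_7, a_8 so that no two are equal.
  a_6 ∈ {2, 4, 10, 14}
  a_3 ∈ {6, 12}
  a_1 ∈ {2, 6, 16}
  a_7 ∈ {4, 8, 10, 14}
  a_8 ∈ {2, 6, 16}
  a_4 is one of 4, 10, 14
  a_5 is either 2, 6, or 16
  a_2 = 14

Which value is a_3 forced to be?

12

a_2 has just one choice, so a_2 = 14. Eliminate 14 elsewhere: a_4, a_6, a_7.
Among the 7 still-open variables, 8 fits only a_7 (and all 7 values in {2, 4, 6, 8, 10, 12, 16} must be used), so a_7 = 8.
The 6 still-open variables together cover exactly {2, 4, 6, 10, 12, 16} — 6 values for 6 variables — and 12 appears only in a_3's list, so a_3 = 12.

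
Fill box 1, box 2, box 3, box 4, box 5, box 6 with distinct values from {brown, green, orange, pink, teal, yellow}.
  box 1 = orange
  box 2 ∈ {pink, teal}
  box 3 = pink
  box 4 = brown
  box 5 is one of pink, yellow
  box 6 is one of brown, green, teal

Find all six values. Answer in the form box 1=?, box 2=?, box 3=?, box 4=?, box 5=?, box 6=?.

box 1 has just one choice, so box 1 = orange.
box 3's domain is down to {pink}, so box 3 = pink. Strike pink from box 2, box 5.
box 4 must be brown (only option left). Strike brown from box 6.
That leaves box 5 = yellow.
box 2 has just one choice, so box 2 = teal. Remove teal from box 6.
box 6 has just one choice, so box 6 = green.

box 1=orange, box 2=teal, box 3=pink, box 4=brown, box 5=yellow, box 6=green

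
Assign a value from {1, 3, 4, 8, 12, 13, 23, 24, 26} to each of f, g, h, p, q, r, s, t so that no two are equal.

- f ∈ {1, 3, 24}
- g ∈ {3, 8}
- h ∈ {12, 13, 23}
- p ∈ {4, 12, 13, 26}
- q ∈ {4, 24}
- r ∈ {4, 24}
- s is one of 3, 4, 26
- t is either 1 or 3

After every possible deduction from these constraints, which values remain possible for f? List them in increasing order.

1, 3

The 2 variables q and r are confined to {4, 24}, which locks those values in; drop them from f, p, s.
f and t share exactly the 2 values {1, 3}; by pigeonhole those values go to them, so strike 1, 3 from g, s.
That leaves g = 8.
s's domain is down to {26}, so s = 26. Eliminate 26 elsewhere: p.
No further eliminations apply; f can still be any of 1, 3.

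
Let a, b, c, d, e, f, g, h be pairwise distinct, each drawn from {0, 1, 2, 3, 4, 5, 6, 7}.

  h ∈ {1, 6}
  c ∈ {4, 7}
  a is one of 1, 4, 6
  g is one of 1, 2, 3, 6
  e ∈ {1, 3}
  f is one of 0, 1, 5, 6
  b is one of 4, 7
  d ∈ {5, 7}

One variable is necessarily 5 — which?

Among the 8 variables, 0 fits only f (and all 8 values in {0, 1, 2, 3, 4, 5, 6, 7} must be used), so f = 0.
The 7 still-open variables together cover exactly {1, 2, 3, 4, 5, 6, 7} — 7 values for 7 variables — and 2 appears only in g's list, so g = 2.
The 6 still-open variables together cover exactly {1, 3, 4, 5, 6, 7} — 6 values for 6 variables — and 3 appears only in e's list, so e = 3.
The 5 still-open variables draw from only 5 values {1, 4, 5, 6, 7}, so each is used; only d can be 5, hence d = 5.

d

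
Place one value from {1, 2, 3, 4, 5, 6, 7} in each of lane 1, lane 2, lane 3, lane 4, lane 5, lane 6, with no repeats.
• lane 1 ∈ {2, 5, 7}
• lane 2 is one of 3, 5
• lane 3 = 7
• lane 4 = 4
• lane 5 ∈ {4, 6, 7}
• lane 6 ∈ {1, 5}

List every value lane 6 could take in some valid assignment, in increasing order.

1, 5

lane 3 must be 7 (only option left). Strike 7 from lane 1, lane 5.
lane 4 has just one choice, so lane 4 = 4. So lane 5 can't be 4.
lane 5 has just one choice, so lane 5 = 6.
No further eliminations apply; lane 6 can still be any of 1, 5.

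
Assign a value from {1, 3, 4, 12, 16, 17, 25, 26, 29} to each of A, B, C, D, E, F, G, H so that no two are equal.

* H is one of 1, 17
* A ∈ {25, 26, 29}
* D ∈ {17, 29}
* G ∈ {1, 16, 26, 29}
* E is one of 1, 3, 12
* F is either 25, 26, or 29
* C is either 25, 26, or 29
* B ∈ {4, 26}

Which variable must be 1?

H

The 3 variables A, C, F are confined to {25, 26, 29}, which locks those values in; drop them from B, D, G.
B has just one choice, so B = 4.
That leaves D = 17. Eliminate 17 elsewhere: H.
So 1 goes to H.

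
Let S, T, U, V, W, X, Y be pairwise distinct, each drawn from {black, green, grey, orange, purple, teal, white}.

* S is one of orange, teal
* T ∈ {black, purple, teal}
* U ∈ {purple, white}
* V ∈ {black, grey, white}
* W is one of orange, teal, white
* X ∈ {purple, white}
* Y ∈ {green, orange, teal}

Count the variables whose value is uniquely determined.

The 7 variables together cover exactly {black, green, grey, orange, purple, teal, white} — 7 values for 7 variables — and green appears only in Y's list, so Y = green.
The 6 still-open variables draw from only 6 values {black, grey, orange, purple, teal, white}, so each is used; only V can be grey, hence V = grey.
The 5 still-open variables draw from only 5 values {black, orange, purple, teal, white}, so each is used; only T can be black, hence T = black.
U and X share exactly the 2 values {purple, white}; by pigeonhole those values go to them, so strike purple, white from W.
Determined: T=black, V=grey, Y=green. The other variables each still have more than one consistent value. That makes 3.

3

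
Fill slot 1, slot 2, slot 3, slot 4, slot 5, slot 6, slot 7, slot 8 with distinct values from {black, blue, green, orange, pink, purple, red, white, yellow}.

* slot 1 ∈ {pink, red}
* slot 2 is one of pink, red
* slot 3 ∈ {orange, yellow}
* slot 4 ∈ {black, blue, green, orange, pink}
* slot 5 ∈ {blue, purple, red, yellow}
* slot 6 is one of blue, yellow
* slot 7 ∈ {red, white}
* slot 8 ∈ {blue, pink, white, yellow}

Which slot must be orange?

slot 1 and slot 2 between them cover only {pink, red} — a naked pair. Remove those values from slot 4, slot 5, slot 7, slot 8.
That leaves slot 7 = white. So slot 8 can't be white.
The 2 variables slot 6 and slot 8 are confined to {blue, yellow}, which locks those values in; drop them from slot 3, slot 4, slot 5.
So orange goes to slot 3.

slot 3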